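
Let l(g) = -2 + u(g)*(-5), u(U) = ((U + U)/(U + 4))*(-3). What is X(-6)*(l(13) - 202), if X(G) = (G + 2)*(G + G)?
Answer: -147744/17 ≈ -8690.8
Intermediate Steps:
X(G) = 2*G*(2 + G) (X(G) = (2 + G)*(2*G) = 2*G*(2 + G))
u(U) = -6*U/(4 + U) (u(U) = ((2*U)/(4 + U))*(-3) = (2*U/(4 + U))*(-3) = -6*U/(4 + U))
l(g) = -2 + 30*g/(4 + g) (l(g) = -2 - 6*g/(4 + g)*(-5) = -2 + 30*g/(4 + g))
X(-6)*(l(13) - 202) = (2*(-6)*(2 - 6))*(4*(-2 + 7*13)/(4 + 13) - 202) = (2*(-6)*(-4))*(4*(-2 + 91)/17 - 202) = 48*(4*(1/17)*89 - 202) = 48*(356/17 - 202) = 48*(-3078/17) = -147744/17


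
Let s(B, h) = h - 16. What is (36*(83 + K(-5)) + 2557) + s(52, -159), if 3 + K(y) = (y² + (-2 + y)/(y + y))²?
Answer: 725991/25 ≈ 29040.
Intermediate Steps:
s(B, h) = -16 + h
K(y) = -3 + (y² + (-2 + y)/(2*y))² (K(y) = -3 + (y² + (-2 + y)/(y + y))² = -3 + (y² + (-2 + y)/((2*y)))² = -3 + (y² + (-2 + y)*(1/(2*y)))² = -3 + (y² + (-2 + y)/(2*y))²)
(36*(83 + K(-5)) + 2557) + s(52, -159) = (36*(83 + (-3 + (¼)*(-2 - 5 + 2*(-5)³)²/(-5)²)) + 2557) + (-16 - 159) = (36*(83 + (-3 + (¼)*(1/25)*(-2 - 5 + 2*(-125))²)) + 2557) - 175 = (36*(83 + (-3 + (¼)*(1/25)*(-2 - 5 - 250)²)) + 2557) - 175 = (36*(83 + (-3 + (¼)*(1/25)*(-257)²)) + 2557) - 175 = (36*(83 + (-3 + (¼)*(1/25)*66049)) + 2557) - 175 = (36*(83 + (-3 + 66049/100)) + 2557) - 175 = (36*(83 + 65749/100) + 2557) - 175 = (36*(74049/100) + 2557) - 175 = (666441/25 + 2557) - 175 = 730366/25 - 175 = 725991/25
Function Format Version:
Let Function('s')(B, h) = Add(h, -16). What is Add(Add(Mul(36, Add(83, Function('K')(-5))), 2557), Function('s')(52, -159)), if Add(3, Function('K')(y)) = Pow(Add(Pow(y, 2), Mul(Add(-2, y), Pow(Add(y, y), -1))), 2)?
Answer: Rational(725991, 25) ≈ 29040.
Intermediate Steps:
Function('s')(B, h) = Add(-16, h)
Function('K')(y) = Add(-3, Pow(Add(Pow(y, 2), Mul(Rational(1, 2), Pow(y, -1), Add(-2, y))), 2)) (Function('K')(y) = Add(-3, Pow(Add(Pow(y, 2), Mul(Add(-2, y), Pow(Add(y, y), -1))), 2)) = Add(-3, Pow(Add(Pow(y, 2), Mul(Add(-2, y), Pow(Mul(2, y), -1))), 2)) = Add(-3, Pow(Add(Pow(y, 2), Mul(Add(-2, y), Mul(Rational(1, 2), Pow(y, -1)))), 2)) = Add(-3, Pow(Add(Pow(y, 2), Mul(Rational(1, 2), Pow(y, -1), Add(-2, y))), 2)))
Add(Add(Mul(36, Add(83, Function('K')(-5))), 2557), Function('s')(52, -159)) = Add(Add(Mul(36, Add(83, Add(-3, Mul(Rational(1, 4), Pow(-5, -2), Pow(Add(-2, -5, Mul(2, Pow(-5, 3))), 2))))), 2557), Add(-16, -159)) = Add(Add(Mul(36, Add(83, Add(-3, Mul(Rational(1, 4), Rational(1, 25), Pow(Add(-2, -5, Mul(2, -125)), 2))))), 2557), -175) = Add(Add(Mul(36, Add(83, Add(-3, Mul(Rational(1, 4), Rational(1, 25), Pow(Add(-2, -5, -250), 2))))), 2557), -175) = Add(Add(Mul(36, Add(83, Add(-3, Mul(Rational(1, 4), Rational(1, 25), Pow(-257, 2))))), 2557), -175) = Add(Add(Mul(36, Add(83, Add(-3, Mul(Rational(1, 4), Rational(1, 25), 66049)))), 2557), -175) = Add(Add(Mul(36, Add(83, Add(-3, Rational(66049, 100)))), 2557), -175) = Add(Add(Mul(36, Add(83, Rational(65749, 100))), 2557), -175) = Add(Add(Mul(36, Rational(74049, 100)), 2557), -175) = Add(Add(Rational(666441, 25), 2557), -175) = Add(Rational(730366, 25), -175) = Rational(725991, 25)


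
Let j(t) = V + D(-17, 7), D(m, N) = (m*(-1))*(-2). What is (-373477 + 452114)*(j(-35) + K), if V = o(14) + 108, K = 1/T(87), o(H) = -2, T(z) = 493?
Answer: 2791377589/493 ≈ 5.6620e+6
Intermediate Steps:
D(m, N) = 2*m (D(m, N) = -m*(-2) = 2*m)
K = 1/493 ≈ 0.0020284
V = 106 (V = -2 + 108 = 106)
j(t) = 72 (j(t) = 106 + 2*(-17) = 106 - 34 = 72)
(-373477 + 452114)*(j(-35) + K) = (-373477 + 452114)*(72 + 1/493) = 78637*(35497/493) = 2791377589/493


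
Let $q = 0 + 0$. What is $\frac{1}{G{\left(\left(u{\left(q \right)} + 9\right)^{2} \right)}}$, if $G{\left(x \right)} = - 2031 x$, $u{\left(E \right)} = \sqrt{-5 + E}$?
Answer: $\frac{i}{4062 \left(- 38 i + 9 \sqrt{5}\right)} \approx -5.0595 \cdot 10^{-6} + 2.6795 \cdot 10^{-6} i$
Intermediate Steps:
$q = 0$
$\frac{1}{G{\left(\left(u{\left(q \right)} + 9\right)^{2} \right)}} = \frac{1}{\left(-2031\right) \left(\sqrt{-5 + 0} + 9\right)^{2}} = \frac{1}{\left(-2031\right) \left(\sqrt{-5} + 9\right)^{2}} = \frac{1}{\left(-2031\right) \left(i \sqrt{5} + 9\right)^{2}} = \frac{1}{\left(-2031\right) \left(9 + i \sqrt{5}\right)^{2}} = - \frac{1}{2031 \left(9 + i \sqrt{5}\right)^{2}}$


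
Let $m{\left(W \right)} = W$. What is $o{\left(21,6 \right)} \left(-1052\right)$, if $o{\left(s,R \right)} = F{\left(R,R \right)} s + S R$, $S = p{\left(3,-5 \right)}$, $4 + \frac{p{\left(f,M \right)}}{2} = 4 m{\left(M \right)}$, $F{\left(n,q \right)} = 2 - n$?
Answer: $391344$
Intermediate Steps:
$p{\left(f,M \right)} = -8 + 8 M$ ($p{\left(f,M \right)} = -8 + 2 \cdot 4 M = -8 + 8 M$)
$S = -48$ ($S = -8 + 8 \left(-5\right) = -8 - 40 = -48$)
$o{\left(s,R \right)} = - 48 R + s \left(2 - R\right)$ ($o{\left(s,R \right)} = \left(2 - R\right) s - 48 R = s \left(2 - R\right) - 48 R = - 48 R + s \left(2 - R\right)$)
$o{\left(21,6 \right)} \left(-1052\right) = \left(\left(-48\right) 6 - 21 \left(-2 + 6\right)\right) \left(-1052\right) = \left(-288 - 21 \cdot 4\right) \left(-1052\right) = \left(-288 - 84\right) \left(-1052\right) = \left(-372\right) \left(-1052\right) = 391344$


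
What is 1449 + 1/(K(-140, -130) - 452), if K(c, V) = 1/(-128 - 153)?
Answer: 184041556/127013 ≈ 1449.0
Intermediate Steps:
K(c, V) = -1/281 (K(c, V) = 1/(-281) = -1/281)
1449 + 1/(K(-140, -130) - 452) = 1449 + 1/(-1/281 - 452) = 1449 + 1/(-127013/281) = 1449 - 281/127013 = 184041556/127013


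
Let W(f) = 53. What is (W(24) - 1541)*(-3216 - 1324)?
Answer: 6755520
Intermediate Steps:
(W(24) - 1541)*(-3216 - 1324) = (53 - 1541)*(-3216 - 1324) = -1488*(-4540) = 6755520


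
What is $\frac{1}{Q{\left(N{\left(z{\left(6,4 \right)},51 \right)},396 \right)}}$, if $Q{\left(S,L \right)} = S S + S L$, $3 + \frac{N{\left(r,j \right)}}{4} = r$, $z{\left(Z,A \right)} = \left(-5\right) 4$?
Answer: $- \frac{1}{27968} \approx -3.5755 \cdot 10^{-5}$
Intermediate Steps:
$z{\left(Z,A \right)} = -20$
$N{\left(r,j \right)} = -12 + 4 r$
$Q{\left(S,L \right)} = S^{2} + L S$
$\frac{1}{Q{\left(N{\left(z{\left(6,4 \right)},51 \right)},396 \right)}} = \frac{1}{\left(-12 + 4 \left(-20\right)\right) \left(396 + \left(-12 + 4 \left(-20\right)\right)\right)} = \frac{1}{\left(-12 - 80\right) \left(396 - 92\right)} = \frac{1}{\left(-92\right) \left(396 - 92\right)} = \frac{1}{\left(-92\right) 304} = \frac{1}{-27968} = - \frac{1}{27968}$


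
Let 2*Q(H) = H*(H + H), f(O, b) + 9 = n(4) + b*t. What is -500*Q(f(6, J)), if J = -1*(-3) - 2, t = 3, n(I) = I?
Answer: -2000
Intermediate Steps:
J = 1 (J = 3 - 2 = 1)
f(O, b) = -5 + 3*b (f(O, b) = -9 + (4 + b*3) = -9 + (4 + 3*b) = -5 + 3*b)
Q(H) = H² (Q(H) = (H*(H + H))/2 = (H*(2*H))/2 = (2*H²)/2 = H²)
-500*Q(f(6, J)) = -500*(-5 + 3*1)² = -500*(-5 + 3)² = -500*(-2)² = -500*4 = -2000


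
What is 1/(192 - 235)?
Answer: -1/43 ≈ -0.023256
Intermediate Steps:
1/(192 - 235) = 1/(-43) = -1/43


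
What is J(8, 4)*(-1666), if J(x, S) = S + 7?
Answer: -18326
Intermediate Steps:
J(x, S) = 7 + S
J(8, 4)*(-1666) = (7 + 4)*(-1666) = 11*(-1666) = -18326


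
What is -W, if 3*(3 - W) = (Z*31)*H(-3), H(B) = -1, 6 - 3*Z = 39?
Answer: 332/3 ≈ 110.67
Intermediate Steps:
Z = -11 (Z = 2 - ⅓*39 = 2 - 13 = -11)
W = -332/3 (W = 3 - (-11*31)*(-1)/3 = 3 - (-341)*(-1)/3 = 3 - ⅓*341 = 3 - 341/3 = -332/3 ≈ -110.67)
-W = -1*(-332/3) = 332/3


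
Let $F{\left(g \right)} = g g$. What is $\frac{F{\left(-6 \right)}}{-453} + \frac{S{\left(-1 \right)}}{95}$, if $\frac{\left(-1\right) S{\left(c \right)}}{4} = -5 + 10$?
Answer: $- \frac{832}{2869} \approx -0.29$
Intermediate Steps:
$S{\left(c \right)} = -20$ ($S{\left(c \right)} = - 4 \left(-5 + 10\right) = \left(-4\right) 5 = -20$)
$F{\left(g \right)} = g^{2}$
$\frac{F{\left(-6 \right)}}{-453} + \frac{S{\left(-1 \right)}}{95} = \frac{\left(-6\right)^{2}}{-453} - \frac{20}{95} = 36 \left(- \frac{1}{453}\right) - \frac{4}{19} = - \frac{12}{151} - \frac{4}{19} = - \frac{832}{2869}$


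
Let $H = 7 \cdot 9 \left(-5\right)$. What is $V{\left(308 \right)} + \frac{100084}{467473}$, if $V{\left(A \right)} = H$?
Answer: $- \frac{147153911}{467473} \approx -314.79$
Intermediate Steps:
$H = -315$ ($H = 63 \left(-5\right) = -315$)
$V{\left(A \right)} = -315$
$V{\left(308 \right)} + \frac{100084}{467473} = -315 + \frac{100084}{467473} = - \frac{147153911}{467473}$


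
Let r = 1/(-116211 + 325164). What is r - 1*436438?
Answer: -91195029413/208953 ≈ -4.3644e+5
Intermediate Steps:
r = 1/208953 ≈ 4.7858e-6
r - 1*436438 = 1/208953 - 1*436438 = 1/208953 - 436438 = -91195029413/208953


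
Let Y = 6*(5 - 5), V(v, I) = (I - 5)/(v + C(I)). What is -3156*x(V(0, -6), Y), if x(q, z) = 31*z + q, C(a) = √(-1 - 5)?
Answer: -5786*I*√6 ≈ -14173.0*I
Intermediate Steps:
C(a) = I*√6 (C(a) = √(-6) = I*√6)
V(v, I) = (-5 + I)/(v + I*√6) (V(v, I) = (I - 5)/(v + I*√6) = (-5 + I)/(v + I*√6))
Y = 0 (Y = 6*0 = 0)
x(q, z) = q + 31*z
-3156*x(V(0, -6), Y) = -3156*((-5 - 6)/(0 + I*√6) + 31*0) = -3156*(-11/(I*√6) + 0) = -3156*(-I*√6/6*(-11) + 0) = -3156*(11*I*√6/6 + 0) = -5786*I*√6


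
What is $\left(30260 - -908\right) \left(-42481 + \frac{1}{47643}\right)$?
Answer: $- \frac{63081609685376}{47643} \approx -1.324 \cdot 10^{9}$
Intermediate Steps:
$\left(30260 - -908\right) \left(-42481 + \frac{1}{47643}\right) = \left(30260 + \left(-15808 + 16716\right)\right) \left(-42481 + \frac{1}{47643}\right) = \left(30260 + 908\right) \left(- \frac{2023922282}{47643}\right) = 31168 \left(- \frac{2023922282}{47643}\right) = - \frac{63081609685376}{47643}$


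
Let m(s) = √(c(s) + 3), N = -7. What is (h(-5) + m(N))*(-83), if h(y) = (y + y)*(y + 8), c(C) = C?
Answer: 2490 - 166*I ≈ 2490.0 - 166.0*I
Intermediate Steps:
h(y) = 2*y*(8 + y) (h(y) = (2*y)*(8 + y) = 2*y*(8 + y))
m(s) = √(3 + s) (m(s) = √(s + 3) = √(3 + s))
(h(-5) + m(N))*(-83) = (2*(-5)*(8 - 5) + √(3 - 7))*(-83) = (2*(-5)*3 + √(-4))*(-83) = (-30 + 2*I)*(-83) = 2490 - 166*I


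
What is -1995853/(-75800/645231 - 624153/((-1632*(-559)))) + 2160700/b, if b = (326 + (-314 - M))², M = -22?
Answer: 6662378823719244451/2673954336877 ≈ 2.4916e+6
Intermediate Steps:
b = 1156 (b = (326 + (-314 - 1*(-22)))² = (326 + (-314 + 22))² = (326 - 292)² = 34² = 1156)
-1995853/(-75800/645231 - 624153/((-1632*(-559)))) + 2160700/b = -1995853/(-75800/645231 - 624153/((-1632*(-559)))) + 2160700/1156 = -1995853/(-75800*1/645231 - 624153/912288) + 2160700*(1/1156) = -1995853/(-75800/645231 - 624153*1/912288) + 31775/17 = -1995853/(-75800/645231 - 208051/304096) + 31775/17 = -1995853/(-157291431581/196212166176) + 31775/17 = -1995853*(-196212166176/157291431581) + 31775/17 = 391610640498868128/157291431581 + 31775/17 = 6662378823719244451/2673954336877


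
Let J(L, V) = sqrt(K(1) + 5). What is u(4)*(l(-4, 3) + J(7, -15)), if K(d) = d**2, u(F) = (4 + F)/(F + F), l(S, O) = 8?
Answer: 8 + sqrt(6) ≈ 10.449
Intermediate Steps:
u(F) = (4 + F)/(2*F) (u(F) = (4 + F)/((2*F)) = (4 + F)*(1/(2*F)) = (4 + F)/(2*F))
J(L, V) = sqrt(6) (J(L, V) = sqrt(1**2 + 5) = sqrt(1 + 5) = sqrt(6))
u(4)*(l(-4, 3) + J(7, -15)) = ((1/2)*(4 + 4)/4)*(8 + sqrt(6)) = ((1/2)*(1/4)*8)*(8 + sqrt(6)) = 1*(8 + sqrt(6)) = 8 + sqrt(6)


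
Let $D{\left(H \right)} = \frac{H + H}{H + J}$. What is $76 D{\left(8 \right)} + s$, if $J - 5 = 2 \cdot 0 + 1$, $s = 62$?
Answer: $\frac{1042}{7} \approx 148.86$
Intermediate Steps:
$J = 6$ ($J = 5 + \left(2 \cdot 0 + 1\right) = 5 + \left(0 + 1\right) = 5 + 1 = 6$)
$D{\left(H \right)} = \frac{2 H}{6 + H}$ ($D{\left(H \right)} = \frac{H + H}{H + 6} = \frac{2 H}{6 + H}$)
$76 D{\left(8 \right)} + s = 76 \cdot 2 \cdot 8 \frac{1}{6 + 8} + 62 = 76 \cdot 2 \cdot 8 \cdot \frac{1}{14} + 62 = 76 \cdot \frac{8}{7} + 62 = \frac{608}{7} + 62 = \frac{1042}{7}$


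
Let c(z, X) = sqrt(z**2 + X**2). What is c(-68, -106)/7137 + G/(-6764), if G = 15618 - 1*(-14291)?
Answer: -29909/6764 + 2*sqrt(3965)/7137 ≈ -4.4041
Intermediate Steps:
G = 29909 (G = 15618 + 14291 = 29909)
c(z, X) = sqrt(X**2 + z**2)
c(-68, -106)/7137 + G/(-6764) = sqrt((-106)**2 + (-68)**2)/7137 + 29909/(-6764) = sqrt(11236 + 4624)*(1/7137) + 29909*(-1/6764) = sqrt(15860)*(1/7137) - 29909/6764 = (2*sqrt(3965))*(1/7137) - 29909/6764 = 2*sqrt(3965)/7137 - 29909/6764 = -29909/6764 + 2*sqrt(3965)/7137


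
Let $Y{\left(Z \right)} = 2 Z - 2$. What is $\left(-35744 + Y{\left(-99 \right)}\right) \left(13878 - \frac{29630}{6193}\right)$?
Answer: $- \frac{3088194321856}{6193} \approx -4.9866 \cdot 10^{8}$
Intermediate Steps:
$Y{\left(Z \right)} = -2 + 2 Z$
$\left(-35744 + Y{\left(-99 \right)}\right) \left(13878 - \frac{29630}{6193}\right) = \left(-35744 + \left(-2 + 2 \left(-99\right)\right)\right) \left(13878 - \frac{29630}{6193}\right) = \left(-35744 - 200\right) \left(13878 - \frac{29630}{6193}\right) = \left(-35944\right) \frac{85916824}{6193} = - \frac{3088194321856}{6193}$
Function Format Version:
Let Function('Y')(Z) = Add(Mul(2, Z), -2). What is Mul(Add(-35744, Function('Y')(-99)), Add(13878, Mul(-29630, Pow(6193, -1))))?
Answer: Rational(-3088194321856, 6193) ≈ -4.9866e+8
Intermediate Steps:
Function('Y')(Z) = Add(-2, Mul(2, Z))
Mul(Add(-35744, Function('Y')(-99)), Add(13878, Mul(-29630, Pow(6193, -1)))) = Mul(Add(-35744, Add(-2, Mul(2, -99))), Add(13878, Mul(-29630, Pow(6193, -1)))) = Mul(Add(-35744, Add(-2, -198)), Add(13878, Mul(-29630, Rational(1, 6193)))) = Mul(Add(-35744, -200), Add(13878, Rational(-29630, 6193))) = Mul(-35944, Rational(85916824, 6193)) = Rational(-3088194321856, 6193)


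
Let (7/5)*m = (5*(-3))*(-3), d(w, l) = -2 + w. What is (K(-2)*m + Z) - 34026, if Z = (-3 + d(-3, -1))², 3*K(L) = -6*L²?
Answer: -239534/7 ≈ -34219.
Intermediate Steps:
K(L) = -2*L² (K(L) = (-6*L²)/3 = -2*L²)
Z = 64 (Z = (-3 + (-2 - 3))² = (-3 - 5)² = (-8)² = 64)
m = 225/7 (m = 5*((5*(-3))*(-3))/7 = 5*(-15*(-3))/7 = (5/7)*45 = 225/7 ≈ 32.143)
(K(-2)*m + Z) - 34026 = (-2*(-2)²*(225/7) + 64) - 34026 = (-2*4*(225/7) + 64) - 34026 = (-8*225/7 + 64) - 34026 = (-1800/7 + 64) - 34026 = -1352/7 - 34026 = -239534/7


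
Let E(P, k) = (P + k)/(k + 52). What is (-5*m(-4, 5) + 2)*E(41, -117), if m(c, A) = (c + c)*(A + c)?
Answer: 3192/65 ≈ 49.108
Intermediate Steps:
E(P, k) = (P + k)/(52 + k)
m(c, A) = 2*c*(A + c) (m(c, A) = (2*c)*(A + c) = 2*c*(A + c))
(-5*m(-4, 5) + 2)*E(41, -117) = (-10*(-4)*(5 - 4) + 2)*((41 - 117)/(52 - 117)) = (-10*(-4) + 2)*(-76/(-65)) = (-5*(-8) + 2)*(-1/65*(-76)) = (40 + 2)*(76/65) = 42*(76/65) = 3192/65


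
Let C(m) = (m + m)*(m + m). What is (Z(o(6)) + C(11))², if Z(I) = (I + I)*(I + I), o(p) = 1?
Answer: 238144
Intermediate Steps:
Z(I) = 4*I² (Z(I) = (2*I)*(2*I) = 4*I²)
C(m) = 4*m² (C(m) = (2*m)*(2*m) = 4*m²)
(Z(o(6)) + C(11))² = (4*1² + 4*11²)² = (4*1 + 4*121)² = (4 + 484)² = 488² = 238144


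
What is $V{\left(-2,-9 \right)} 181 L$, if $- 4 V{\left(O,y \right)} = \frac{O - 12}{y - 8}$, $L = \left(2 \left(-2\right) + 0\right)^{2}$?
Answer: $- \frac{10136}{17} \approx -596.24$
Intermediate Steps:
$L = 16$ ($L = \left(-4 + 0\right)^{2} = \left(-4\right)^{2} = 16$)
$V{\left(O,y \right)} = - \frac{-12 + O}{4 \left(-8 + y\right)}$ ($V{\left(O,y \right)} = - \frac{\left(O - 12\right) \frac{1}{y - 8}}{4} = - \frac{\left(-12 + O\right) \frac{1}{-8 + y}}{4} = - \frac{\frac{1}{-8 + y} \left(-12 + O\right)}{4} = - \frac{-12 + O}{4 \left(-8 + y\right)}$)
$V{\left(-2,-9 \right)} 181 L = \frac{12 - -2}{4 \left(-8 - 9\right)} 181 \cdot 16 = \frac{12 + 2}{4 \left(-17\right)} 181 \cdot 16 = \frac{1}{4} \left(- \frac{1}{17}\right) 14 \cdot 181 \cdot 16 = \left(- \frac{7}{34}\right) 181 \cdot 16 = \left(- \frac{1267}{34}\right) 16 = - \frac{10136}{17}$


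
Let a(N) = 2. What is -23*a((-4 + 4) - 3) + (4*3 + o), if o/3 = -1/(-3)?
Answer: -33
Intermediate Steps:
o = 1 (o = 3*(-1/(-3)) = 3*(-1*(-⅓)) = 3*(⅓) = 1)
-23*a((-4 + 4) - 3) + (4*3 + o) = -23*2 + (4*3 + 1) = -46 + (12 + 1) = -46 + 13 = -33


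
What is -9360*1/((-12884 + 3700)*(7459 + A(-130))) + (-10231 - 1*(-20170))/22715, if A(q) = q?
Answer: 1991672889/4550405090 ≈ 0.43769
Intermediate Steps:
-9360*1/((-12884 + 3700)*(7459 + A(-130))) + (-10231 - 1*(-20170))/22715 = -9360*1/((-12884 + 3700)*(7459 - 130)) + (-10231 - 1*(-20170))/22715 = -9360/(7329*(-9184)) + (-10231 + 20170)*(1/22715) = -9360/(-67309536) + 9939*(1/22715) = -9360*(-1/67309536) + 9939/22715 = 195/1402282 + 9939/22715 = 1991672889/4550405090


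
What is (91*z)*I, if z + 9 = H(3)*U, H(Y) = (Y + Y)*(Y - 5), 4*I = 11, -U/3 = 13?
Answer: 459459/4 ≈ 1.1486e+5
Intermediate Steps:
U = -39 (U = -3*13 = -39)
I = 11/4 (I = (1/4)*11 = 11/4 ≈ 2.7500)
H(Y) = 2*Y*(-5 + Y) (H(Y) = (2*Y)*(-5 + Y) = 2*Y*(-5 + Y))
z = 459 (z = -9 + (2*3*(-5 + 3))*(-39) = -9 + (2*3*(-2))*(-39) = -9 - 12*(-39) = -9 + 468 = 459)
(91*z)*I = (91*459)*(11/4) = 41769*(11/4) = 459459/4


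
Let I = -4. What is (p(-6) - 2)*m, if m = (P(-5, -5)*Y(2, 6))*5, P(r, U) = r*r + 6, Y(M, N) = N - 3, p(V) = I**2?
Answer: 6510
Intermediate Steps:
p(V) = 16 (p(V) = (-4)**2 = 16)
Y(M, N) = -3 + N
P(r, U) = 6 + r**2 (P(r, U) = r**2 + 6 = 6 + r**2)
m = 465 (m = ((6 + (-5)**2)*(-3 + 6))*5 = ((6 + 25)*3)*5 = (31*3)*5 = 93*5 = 465)
(p(-6) - 2)*m = (16 - 2)*465 = 14*465 = 6510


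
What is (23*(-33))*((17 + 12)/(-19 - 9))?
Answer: 22011/28 ≈ 786.11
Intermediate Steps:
(23*(-33))*((17 + 12)/(-19 - 9)) = -22011/(-28) = -22011*(-1)/28 = -759*(-29/28) = 22011/28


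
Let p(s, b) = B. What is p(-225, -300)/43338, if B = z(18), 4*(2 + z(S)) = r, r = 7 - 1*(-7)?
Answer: 1/28892 ≈ 3.4612e-5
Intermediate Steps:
r = 14 (r = 7 + 7 = 14)
z(S) = 3/2 (z(S) = -2 + (¼)*14 = -2 + 7/2 = 3/2)
B = 3/2 ≈ 1.5000
p(s, b) = 3/2
p(-225, -300)/43338 = (3/2)/43338 = (3/2)*(1/43338) = 1/28892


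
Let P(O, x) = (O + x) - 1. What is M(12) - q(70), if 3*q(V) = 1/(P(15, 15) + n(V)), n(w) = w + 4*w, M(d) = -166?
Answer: -188743/1137 ≈ -166.00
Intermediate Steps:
P(O, x) = -1 + O + x
n(w) = 5*w
q(V) = 1/(3*(29 + 5*V)) (q(V) = 1/(3*((-1 + 15 + 15) + 5*V)) = 1/(3*(29 + 5*V)))
M(12) - q(70) = -166 - 1/(3*(29 + 5*70)) = -166 - 1/(3*(29 + 350)) = -166 - 1/(3*379) = -166 - 1*1/1137 = -166 - 1/1137 = -188743/1137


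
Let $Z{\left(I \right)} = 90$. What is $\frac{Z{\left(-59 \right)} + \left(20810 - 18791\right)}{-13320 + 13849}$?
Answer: $\frac{2109}{529} \approx 3.9868$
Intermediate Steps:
$\frac{Z{\left(-59 \right)} + \left(20810 - 18791\right)}{-13320 + 13849} = \frac{90 + \left(20810 - 18791\right)}{-13320 + 13849} = \frac{90 + \left(20810 - 18791\right)}{529} = \left(90 + 2019\right) \frac{1}{529} = 2109 \cdot \frac{1}{529} = \frac{2109}{529}$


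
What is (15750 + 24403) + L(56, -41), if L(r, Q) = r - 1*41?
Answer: 40168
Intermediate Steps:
L(r, Q) = -41 + r (L(r, Q) = r - 41 = -41 + r)
(15750 + 24403) + L(56, -41) = (15750 + 24403) + (-41 + 56) = 40153 + 15 = 40168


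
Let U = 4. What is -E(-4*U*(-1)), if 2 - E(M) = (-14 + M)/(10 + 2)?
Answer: -11/6 ≈ -1.8333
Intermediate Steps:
E(M) = 19/6 - M/12 (E(M) = 2 - (-14 + M)/(10 + 2) = 2 - (-14 + M)/12 = 2 - (-7/6 + M/12) = 2 + (7/6 - M/12) = 19/6 - M/12)
-E(-4*U*(-1)) = -(19/6 - (-4*4)*(-1)/12) = -(19/6 - (-4)*(-1)/3) = -(19/6 - 1/12*16) = -(19/6 - 4/3) = -1*11/6 = -11/6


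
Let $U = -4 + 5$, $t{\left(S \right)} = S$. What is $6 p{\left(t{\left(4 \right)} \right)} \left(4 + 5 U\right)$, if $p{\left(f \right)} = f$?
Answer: $216$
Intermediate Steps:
$U = 1$
$6 p{\left(t{\left(4 \right)} \right)} \left(4 + 5 U\right) = 6 \cdot 4 \left(4 + 5 \cdot 1\right) = 24 \left(4 + 5\right) = 24 \cdot 9 = 216$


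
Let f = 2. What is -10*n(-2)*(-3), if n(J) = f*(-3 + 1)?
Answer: -120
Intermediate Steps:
n(J) = -4 (n(J) = 2*(-3 + 1) = 2*(-2) = -4)
-10*n(-2)*(-3) = -10*(-4)*(-3) = 40*(-3) = -120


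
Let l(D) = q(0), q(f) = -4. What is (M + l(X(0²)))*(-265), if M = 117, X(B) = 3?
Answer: -29945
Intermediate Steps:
l(D) = -4
(M + l(X(0²)))*(-265) = (117 - 4)*(-265) = 113*(-265) = -29945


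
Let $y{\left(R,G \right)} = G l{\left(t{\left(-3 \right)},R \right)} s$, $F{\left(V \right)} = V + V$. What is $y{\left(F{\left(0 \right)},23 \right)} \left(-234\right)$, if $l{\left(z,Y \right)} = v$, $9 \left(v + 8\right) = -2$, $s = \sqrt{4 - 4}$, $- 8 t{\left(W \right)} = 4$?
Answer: $0$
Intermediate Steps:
$F{\left(V \right)} = 2 V$
$t{\left(W \right)} = - \frac{1}{2}$ ($t{\left(W \right)} = \left(- \frac{1}{8}\right) 4 = - \frac{1}{2}$)
$s = 0$ ($s = \sqrt{0} = 0$)
$v = - \frac{74}{9}$ ($v = -8 + \frac{1}{9} \left(-2\right) = -8 - \frac{2}{9} = - \frac{74}{9} \approx -8.2222$)
$l{\left(z,Y \right)} = - \frac{74}{9}$
$y{\left(R,G \right)} = 0$ ($y{\left(R,G \right)} = G \left(- \frac{74}{9}\right) 0 = - \frac{74 G}{9} \cdot 0 = 0$)
$y{\left(F{\left(0 \right)},23 \right)} \left(-234\right) = 0 \left(-234\right) = 0$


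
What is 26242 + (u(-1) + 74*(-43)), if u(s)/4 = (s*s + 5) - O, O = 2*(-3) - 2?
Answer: 23116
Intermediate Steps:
O = -8 (O = -6 - 2 = -8)
u(s) = 52 + 4*s² (u(s) = 4*((s*s + 5) - 1*(-8)) = 4*((s² + 5) + 8) = 4*((5 + s²) + 8) = 4*(13 + s²) = 52 + 4*s²)
26242 + (u(-1) + 74*(-43)) = 26242 + ((52 + 4*(-1)²) + 74*(-43)) = 26242 + ((52 + 4*1) - 3182) = 26242 + ((52 + 4) - 3182) = 26242 + (56 - 3182) = 26242 - 3126 = 23116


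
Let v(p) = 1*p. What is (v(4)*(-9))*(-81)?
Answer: 2916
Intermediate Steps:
v(p) = p
(v(4)*(-9))*(-81) = (4*(-9))*(-81) = -36*(-81) = 2916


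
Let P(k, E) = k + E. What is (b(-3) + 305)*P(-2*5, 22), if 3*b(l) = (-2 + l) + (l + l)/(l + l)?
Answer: 3644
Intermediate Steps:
b(l) = -⅓ + l/3 (b(l) = ((-2 + l) + (l + l)/(l + l))/3 = ((-2 + l) + (2*l)/((2*l)))/3 = ((-2 + l) + (2*l)*(1/(2*l)))/3 = ((-2 + l) + 1)/3 = (-1 + l)/3 = -⅓ + l/3)
P(k, E) = E + k
(b(-3) + 305)*P(-2*5, 22) = ((-⅓ + (⅓)*(-3)) + 305)*(22 - 2*5) = ((-⅓ - 1) + 305)*(22 - 10) = (-4/3 + 305)*12 = (911/3)*12 = 3644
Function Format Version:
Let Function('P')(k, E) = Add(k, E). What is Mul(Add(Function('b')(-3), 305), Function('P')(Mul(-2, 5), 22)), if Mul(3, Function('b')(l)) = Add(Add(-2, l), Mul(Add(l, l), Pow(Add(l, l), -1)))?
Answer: 3644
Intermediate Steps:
Function('b')(l) = Add(Rational(-1, 3), Mul(Rational(1, 3), l)) (Function('b')(l) = Mul(Rational(1, 3), Add(Add(-2, l), Mul(Add(l, l), Pow(Add(l, l), -1)))) = Mul(Rational(1, 3), Add(Add(-2, l), Mul(Mul(2, l), Pow(Mul(2, l), -1)))) = Mul(Rational(1, 3), Add(Add(-2, l), Mul(Mul(2, l), Mul(Rational(1, 2), Pow(l, -1))))) = Mul(Rational(1, 3), Add(Add(-2, l), 1)) = Mul(Rational(1, 3), Add(-1, l)) = Add(Rational(-1, 3), Mul(Rational(1, 3), l)))
Function('P')(k, E) = Add(E, k)
Mul(Add(Function('b')(-3), 305), Function('P')(Mul(-2, 5), 22)) = Mul(Add(Add(Rational(-1, 3), Mul(Rational(1, 3), -3)), 305), Add(22, Mul(-2, 5))) = Mul(Add(Add(Rational(-1, 3), -1), 305), Add(22, -10)) = Mul(Add(Rational(-4, 3), 305), 12) = Mul(Rational(911, 3), 12) = 3644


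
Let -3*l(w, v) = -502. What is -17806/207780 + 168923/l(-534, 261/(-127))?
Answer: 52434026/51945 ≈ 1009.4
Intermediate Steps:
l(w, v) = 502/3 (l(w, v) = -⅓*(-502) = 502/3)
-17806/207780 + 168923/l(-534, 261/(-127)) = -17806/207780 + 168923/(502/3) = -17806*1/207780 + 168923*(3/502) = -8903/103890 + 2019/2 = 52434026/51945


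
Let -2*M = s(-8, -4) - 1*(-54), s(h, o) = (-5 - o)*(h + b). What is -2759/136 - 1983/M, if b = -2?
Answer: 22675/544 ≈ 41.682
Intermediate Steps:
s(h, o) = (-5 - o)*(-2 + h) (s(h, o) = (-5 - o)*(h - 2) = (-5 - o)*(-2 + h))
M = -32 (M = -((10 - 5*(-8) + 2*(-4) - 1*(-8)*(-4)) - 1*(-54))/2 = -((10 + 40 - 8 - 32) + 54)/2 = -(10 + 54)/2 = -1/2*64 = -32)
-2759/136 - 1983/M = -2759/136 - 1983/(-32) = -2759*1/136 - 1983*(-1/32) = -2759/136 + 1983/32 = 22675/544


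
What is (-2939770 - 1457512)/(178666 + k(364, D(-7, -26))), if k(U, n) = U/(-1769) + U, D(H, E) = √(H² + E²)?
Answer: -3889395929/158351853 ≈ -24.562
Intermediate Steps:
D(H, E) = √(E² + H²)
k(U, n) = 1768*U/1769 (k(U, n) = -U/1769 + U = 1768*U/1769)
(-2939770 - 1457512)/(178666 + k(364, D(-7, -26))) = (-2939770 - 1457512)/(178666 + (1768/1769)*364) = -4397282/(178666 + 643552/1769) = -4397282/316703706/1769 = -4397282*1769/316703706 = -3889395929/158351853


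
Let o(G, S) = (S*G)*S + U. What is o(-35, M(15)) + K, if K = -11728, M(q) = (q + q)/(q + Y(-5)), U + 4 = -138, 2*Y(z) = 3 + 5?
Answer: -4316570/361 ≈ -11957.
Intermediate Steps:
Y(z) = 4 (Y(z) = (3 + 5)/2 = (½)*8 = 4)
U = -142 (U = -4 - 138 = -142)
M(q) = 2*q/(4 + q) (M(q) = (q + q)/(q + 4) = (2*q)/(4 + q) = 2*q/(4 + q))
o(G, S) = -142 + G*S² (o(G, S) = (S*G)*S - 142 = (G*S)*S - 142 = G*S² - 142 = -142 + G*S²)
o(-35, M(15)) + K = (-142 - 35*900/(4 + 15)²) - 11728 = (-142 - 35*(2*15/19)²) - 11728 = (-142 - 35*(2*15*(1/19))²) - 11728 = (-142 - 35*(30/19)²) - 11728 = (-142 - 35*900/361) - 11728 = (-142 - 31500/361) - 11728 = -82762/361 - 11728 = -4316570/361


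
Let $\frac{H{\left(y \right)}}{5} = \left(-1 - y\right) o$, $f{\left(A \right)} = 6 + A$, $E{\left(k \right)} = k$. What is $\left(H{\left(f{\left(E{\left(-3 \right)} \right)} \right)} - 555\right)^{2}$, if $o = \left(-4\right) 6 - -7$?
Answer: $46225$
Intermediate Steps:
$o = -17$ ($o = -24 + 7 = -17$)
$H{\left(y \right)} = 85 + 85 y$ ($H{\left(y \right)} = 5 \left(-1 - y\right) \left(-17\right) = 5 \left(17 + 17 y\right) = 85 + 85 y$)
$\left(H{\left(f{\left(E{\left(-3 \right)} \right)} \right)} - 555\right)^{2} = \left(\left(85 + 85 \left(6 - 3\right)\right) - 555\right)^{2} = \left(\left(85 + 85 \cdot 3\right) - 555\right)^{2} = \left(\left(85 + 255\right) - 555\right)^{2} = \left(340 - 555\right)^{2} = \left(-215\right)^{2} = 46225$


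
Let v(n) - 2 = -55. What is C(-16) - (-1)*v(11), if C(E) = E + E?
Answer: -85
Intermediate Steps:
v(n) = -53 (v(n) = 2 - 55 = -53)
C(E) = 2*E
C(-16) - (-1)*v(11) = 2*(-16) - (-1)*(-53) = -32 - 1*53 = -32 - 53 = -85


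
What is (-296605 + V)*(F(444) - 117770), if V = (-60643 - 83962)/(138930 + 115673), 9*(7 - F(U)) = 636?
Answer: 26695217449637420/763809 ≈ 3.4950e+10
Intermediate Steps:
F(U) = -191/3 (F(U) = 7 - ⅑*636 = 7 - 212/3 = -191/3)
V = -144605/254603 ≈ -0.56796
(-296605 + V)*(F(444) - 117770) = (-296605 - 144605/254603)*(-191/3 - 117770) = -75516667420/254603*(-353501/3) = 26695217449637420/763809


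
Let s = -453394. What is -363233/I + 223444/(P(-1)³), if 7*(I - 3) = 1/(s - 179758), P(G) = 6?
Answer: -86190344231797/717994314 ≈ -1.2004e+5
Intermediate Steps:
I = 13296191/4432064 (I = 3 + 1/(7*(-453394 - 179758)) = 3 + (⅐)/(-633152) = 3 + (⅐)*(-1/633152) = 3 - 1/4432064 = 13296191/4432064 ≈ 3.0000)
-363233/I + 223444/(P(-1)³) = -363233/13296191/4432064 + 223444/(6³) = -363233*4432064/13296191 + 223444/216 = -1609871902912/13296191 + 223444*(1/216) = -1609871902912/13296191 + 55861/54 = -86190344231797/717994314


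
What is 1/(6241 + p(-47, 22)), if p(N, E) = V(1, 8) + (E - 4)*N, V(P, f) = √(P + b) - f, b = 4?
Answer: 5387/29019764 - √5/29019764 ≈ 0.00018556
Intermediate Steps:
V(P, f) = √(4 + P) - f (V(P, f) = √(P + 4) - f = √(4 + P) - f)
p(N, E) = -8 + √5 + N*(-4 + E) (p(N, E) = (√(4 + 1) - 1*8) + (E - 4)*N = (√5 - 8) + (-4 + E)*N = (-8 + √5) + N*(-4 + E) = -8 + √5 + N*(-4 + E))
1/(6241 + p(-47, 22)) = 1/(6241 + (-8 + √5 - 4*(-47) + 22*(-47))) = 1/(6241 + (-8 + √5 + 188 - 1034)) = 1/(6241 + (-854 + √5)) = 1/(5387 + √5)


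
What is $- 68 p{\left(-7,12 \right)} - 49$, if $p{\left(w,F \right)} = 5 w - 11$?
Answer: $3079$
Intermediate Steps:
$p{\left(w,F \right)} = -11 + 5 w$
$- 68 p{\left(-7,12 \right)} - 49 = - 68 \left(-11 + 5 \left(-7\right)\right) - 49 = - 68 \left(-11 - 35\right) - 49 = \left(-68\right) \left(-46\right) - 49 = 3128 - 49 = 3079$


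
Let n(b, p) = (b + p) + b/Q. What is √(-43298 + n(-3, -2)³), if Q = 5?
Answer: I*√27171010/25 ≈ 208.5*I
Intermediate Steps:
n(b, p) = p + 6*b/5 (n(b, p) = (b + p) + b/5 = p + 6*b/5)
√(-43298 + n(-3, -2)³) = √(-43298 + (-2 + (6/5)*(-3))³) = √(-43298 + (-2 - 18/5)³) = √(-43298 + (-28/5)³) = √(-43298 - 21952/125) = √(-5434202/125) = I*√27171010/25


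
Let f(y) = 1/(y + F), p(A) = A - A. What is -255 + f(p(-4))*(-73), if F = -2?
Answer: -437/2 ≈ -218.50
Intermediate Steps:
p(A) = 0
f(y) = 1/(-2 + y) (f(y) = 1/(y - 2) = 1/(-2 + y))
-255 + f(p(-4))*(-73) = -255 - 73/(-2 + 0) = -255 - 73/(-2) = -255 - 1/2*(-73) = -255 + 73/2 = -437/2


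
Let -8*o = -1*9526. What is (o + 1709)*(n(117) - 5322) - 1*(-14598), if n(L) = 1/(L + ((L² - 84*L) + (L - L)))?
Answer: -245329159709/15912 ≈ -1.5418e+7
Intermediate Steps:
n(L) = 1/(L² - 83*L) (n(L) = 1/(L + ((L² - 84*L) + 0)) = 1/(L + (L² - 84*L)) = 1/(L² - 83*L))
o = 4763/4 (o = -(-1)*9526/8 = -⅛*(-9526) = 4763/4 ≈ 1190.8)
(o + 1709)*(n(117) - 5322) - 1*(-14598) = (4763/4 + 1709)*(1/(117*(-83 + 117)) - 5322) - 1*(-14598) = 11599*((1/117)/34 - 5322)/4 + 14598 = 11599*((1/117)*(1/34) - 5322)/4 + 14598 = 11599*(1/3978 - 5322)/4 + 14598 = (11599/4)*(-21170915/3978) + 14598 = -245561443085/15912 + 14598 = -245329159709/15912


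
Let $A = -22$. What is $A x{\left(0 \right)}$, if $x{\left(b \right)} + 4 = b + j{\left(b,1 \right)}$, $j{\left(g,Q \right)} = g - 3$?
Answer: $154$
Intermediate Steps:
$j{\left(g,Q \right)} = -3 + g$
$x{\left(b \right)} = -7 + 2 b$ ($x{\left(b \right)} = -4 + \left(b + \left(-3 + b\right)\right) = -4 + \left(-3 + 2 b\right) = -7 + 2 b$)
$A x{\left(0 \right)} = - 22 \left(-7 + 2 \cdot 0\right) = - 22 \left(-7 + 0\right) = \left(-22\right) \left(-7\right) = 154$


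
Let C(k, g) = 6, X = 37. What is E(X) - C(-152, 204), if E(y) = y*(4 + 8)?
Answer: 438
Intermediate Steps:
E(y) = 12*y (E(y) = y*12 = 12*y)
E(X) - C(-152, 204) = 12*37 - 1*6 = 444 - 6 = 438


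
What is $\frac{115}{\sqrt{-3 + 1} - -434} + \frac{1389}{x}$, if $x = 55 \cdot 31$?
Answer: $\frac{173362906}{160575195} - \frac{115 i \sqrt{2}}{188358} \approx 1.0796 - 0.00086343 i$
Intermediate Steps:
$x = 1705$
$\frac{115}{\sqrt{-3 + 1} - -434} + \frac{1389}{x} = \frac{115}{\sqrt{-3 + 1} - -434} + \frac{1389}{1705} = \frac{115}{\sqrt{-2} + 434} + 1389 \cdot \frac{1}{1705} = \frac{115}{i \sqrt{2} + 434} + \frac{1389}{1705} = \frac{115}{434 + i \sqrt{2}} + \frac{1389}{1705} = \frac{1389}{1705} + \frac{115}{434 + i \sqrt{2}}$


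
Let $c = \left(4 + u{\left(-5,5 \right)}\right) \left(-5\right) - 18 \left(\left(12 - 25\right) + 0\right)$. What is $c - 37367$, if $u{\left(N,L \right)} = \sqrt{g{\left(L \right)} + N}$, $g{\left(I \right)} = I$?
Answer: $-37153$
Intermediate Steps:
$u{\left(N,L \right)} = \sqrt{L + N}$
$c = 214$ ($c = \left(4 + \sqrt{5 - 5}\right) \left(-5\right) - 18 \left(\left(12 - 25\right) + 0\right) = \left(4 + \sqrt{0}\right) \left(-5\right) - 18 \left(-13 + 0\right) = \left(4 + 0\right) \left(-5\right) - -234 = 4 \left(-5\right) + 234 = -20 + 234 = 214$)
$c - 37367 = 214 - 37367 = -37153$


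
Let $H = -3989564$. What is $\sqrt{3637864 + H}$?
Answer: $10 i \sqrt{3517} \approx 593.04 i$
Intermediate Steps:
$\sqrt{3637864 + H} = \sqrt{3637864 - 3989564} = \sqrt{-351700} = 10 i \sqrt{3517}$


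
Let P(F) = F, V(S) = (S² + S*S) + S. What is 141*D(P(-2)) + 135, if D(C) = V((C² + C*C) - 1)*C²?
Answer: 59355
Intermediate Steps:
V(S) = S + 2*S² (V(S) = (S² + S²) + S = 2*S² + S = S + 2*S²)
D(C) = C²*(-1 + 2*C²)*(-1 + 4*C²) (D(C) = (((C² + C*C) - 1)*(1 + 2*((C² + C*C) - 1)))*C² = (((C² + C²) - 1)*(1 + 2*((C² + C²) - 1)))*C² = ((2*C² - 1)*(1 + 2*(2*C² - 1)))*C² = ((-1 + 2*C²)*(1 + 2*(-1 + 2*C²)))*C² = ((-1 + 2*C²)*(1 + (-2 + 4*C²)))*C² = ((-1 + 2*C²)*(-1 + 4*C²))*C² = C²*(-1 + 2*C²)*(-1 + 4*C²))
141*D(P(-2)) + 135 = 141*((-2)² - 6*(-2)⁴ + 8*(-2)⁶) + 135 = 141*(4 - 6*16 + 8*64) + 135 = 141*(4 - 96 + 512) + 135 = 141*420 + 135 = 59220 + 135 = 59355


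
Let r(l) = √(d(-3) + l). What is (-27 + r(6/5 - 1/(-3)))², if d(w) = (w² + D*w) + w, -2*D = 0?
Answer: (405 - √1695)²/225 ≈ 588.32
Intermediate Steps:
D = 0 (D = -½*0 = 0)
d(w) = w + w² (d(w) = (w² + 0*w) + w = (w² + 0) + w = w² + w = w + w²)
r(l) = √(6 + l) (r(l) = √(-3*(1 - 3) + l) = √(-3*(-2) + l) = √(6 + l))
(-27 + r(6/5 - 1/(-3)))² = (-27 + √(6 + (6/5 - 1/(-3))))² = (-27 + √(6 + (6*(⅕) - 1*(-⅓))))² = (-27 + √(6 + (6/5 + ⅓)))² = (-27 + √(6 + 23/15))² = (-27 + √(113/15))² = (-27 + √1695/15)²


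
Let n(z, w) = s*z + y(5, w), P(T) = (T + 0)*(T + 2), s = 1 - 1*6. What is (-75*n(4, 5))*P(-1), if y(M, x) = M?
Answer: -1125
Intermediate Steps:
s = -5 (s = 1 - 6 = -5)
P(T) = T*(2 + T)
n(z, w) = 5 - 5*z (n(z, w) = -5*z + 5 = 5 - 5*z)
(-75*n(4, 5))*P(-1) = (-75*(5 - 5*4))*(-(2 - 1)) = (-75*(5 - 20))*(-1*1) = -75*(-15)*(-1) = 1125*(-1) = -1125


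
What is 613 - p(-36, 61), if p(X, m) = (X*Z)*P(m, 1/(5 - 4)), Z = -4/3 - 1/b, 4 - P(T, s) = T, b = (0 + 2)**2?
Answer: 3862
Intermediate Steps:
b = 4 (b = 2**2 = 4)
P(T, s) = 4 - T
Z = -19/12 (Z = -4/3 - 1/4 = -19/12 ≈ -1.5833)
p(X, m) = -19*X*(4 - m)/12 (p(X, m) = (X*(-19/12))*(4 - m) = (-19*X/12)*(4 - m) = -19*X*(4 - m)/12)
613 - p(-36, 61) = 613 - 19*(-36)*(-4 + 61)/12 = 613 - 19*(-36)*57/12 = 613 - 1*(-3249) = 613 + 3249 = 3862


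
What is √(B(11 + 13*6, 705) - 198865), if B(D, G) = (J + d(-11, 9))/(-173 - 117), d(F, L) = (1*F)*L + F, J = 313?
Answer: I*√19886570/10 ≈ 445.94*I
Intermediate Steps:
d(F, L) = F + F*L (d(F, L) = F*L + F = F + F*L)
B(D, G) = -7/10 (B(D, G) = (313 - 11*(1 + 9))/(-173 - 117) = (313 - 11*10)/(-290) = (313 - 110)*(-1/290) = 203*(-1/290) = -7/10)
√(B(11 + 13*6, 705) - 198865) = √(-7/10 - 198865) = √(-1988657/10) = I*√19886570/10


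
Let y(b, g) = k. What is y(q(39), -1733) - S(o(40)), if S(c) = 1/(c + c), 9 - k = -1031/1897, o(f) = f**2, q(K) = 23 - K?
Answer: 57930903/6070400 ≈ 9.5432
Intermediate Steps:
k = 18104/1897 (k = 9 - (-1031)/1897 = 9 - 1*(-1031/1897) = 9 + 1031/1897 = 18104/1897 ≈ 9.5435)
y(b, g) = 18104/1897
S(c) = 1/(2*c)
y(q(39), -1733) - S(o(40)) = 18104/1897 - 1/(2*(40**2)) = 18104/1897 - 1/(2*1600) = 18104/1897 - 1*1/3200 = 18104/1897 - 1/3200 = 57930903/6070400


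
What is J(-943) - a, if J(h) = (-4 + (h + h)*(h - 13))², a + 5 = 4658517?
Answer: 3250847613632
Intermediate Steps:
a = 4658512 (a = -5 + 4658517 = 4658512)
J(h) = (-4 + 2*h*(-13 + h))² (J(h) = (-4 + (2*h)*(-13 + h))² = (-4 + 2*h*(-13 + h))²)
J(-943) - a = 4*(2 - 1*(-943)² + 13*(-943))² - 1*4658512 = 4*(2 - 1*889249 - 12259)² - 4658512 = 4*(2 - 889249 - 12259)² - 4658512 = 4*(-901506)² - 4658512 = 4*812713068036 - 4658512 = 3250852272144 - 4658512 = 3250847613632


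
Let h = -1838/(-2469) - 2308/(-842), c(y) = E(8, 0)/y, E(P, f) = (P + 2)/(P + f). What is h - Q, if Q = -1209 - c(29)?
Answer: 146201953585/120576084 ≈ 1212.5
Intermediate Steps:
E(P, f) = (2 + P)/(P + f)
c(y) = 5/(4*y) (c(y) = ((2 + 8)/(8 + 0))/y = (10/8)/y = ((⅛)*10)/y = 5/(4*y))
Q = -140249/116 (Q = -1209 - 5/(4*29) = -1209 - 1*5/116 = -1209 - 5/116 = -140249/116 ≈ -1209.0)
h = 3623024/1039449 (h = -1838*(-1/2469) - 2308*(-1/842) = 1838/2469 + 1154/421 = 3623024/1039449 ≈ 3.4855)
h - Q = 3623024/1039449 - 1*(-140249/116) = 3623024/1039449 + 140249/116 = 146201953585/120576084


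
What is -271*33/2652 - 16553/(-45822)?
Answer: -60981265/20253324 ≈ -3.0109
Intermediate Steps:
-271*33/2652 - 16553/(-45822) = -8943*1/2652 - 16553*(-1/45822) = -2981/884 + 16553/45822 = -60981265/20253324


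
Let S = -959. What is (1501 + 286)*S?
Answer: -1713733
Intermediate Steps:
(1501 + 286)*S = (1501 + 286)*(-959) = 1787*(-959) = -1713733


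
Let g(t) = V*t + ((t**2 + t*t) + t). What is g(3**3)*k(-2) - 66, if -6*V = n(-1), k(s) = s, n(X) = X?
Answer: -3045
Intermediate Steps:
V = 1/6 (V = -1/6*(-1) = 1/6 ≈ 0.16667)
g(t) = 2*t**2 + 7*t/6 (g(t) = t/6 + ((t**2 + t*t) + t) = t/6 + ((t**2 + t**2) + t) = t/6 + (2*t**2 + t) = t/6 + (t + 2*t**2) = 2*t**2 + 7*t/6)
g(3**3)*k(-2) - 66 = ((1/6)*3**3*(7 + 12*3**3))*(-2) - 66 = ((1/6)*27*(7 + 12*27))*(-2) - 66 = ((1/6)*27*(7 + 324))*(-2) - 66 = ((1/6)*27*331)*(-2) - 66 = (2979/2)*(-2) - 66 = -2979 - 66 = -3045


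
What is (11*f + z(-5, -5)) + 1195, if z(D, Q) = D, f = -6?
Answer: 1124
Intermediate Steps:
(11*f + z(-5, -5)) + 1195 = (11*(-6) - 5) + 1195 = (-66 - 5) + 1195 = -71 + 1195 = 1124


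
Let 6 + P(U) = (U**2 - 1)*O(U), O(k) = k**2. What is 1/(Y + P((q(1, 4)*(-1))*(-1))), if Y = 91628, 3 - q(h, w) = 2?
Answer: 1/91622 ≈ 1.0914e-5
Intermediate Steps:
q(h, w) = 1 (q(h, w) = 3 - 1*2 = 3 - 2 = 1)
P(U) = -6 + U**2*(-1 + U**2) (P(U) = -6 + (U**2 - 1)*U**2 = -6 + (-1 + U**2)*U**2 = -6 + U**2*(-1 + U**2))
1/(Y + P((q(1, 4)*(-1))*(-1))) = 1/(91628 + (-6 + ((1*(-1))*(-1))**4 - ((1*(-1))*(-1))**2)) = 1/(91628 + (-6 + (-1*(-1))**4 - (-1*(-1))**2)) = 1/(91628 + (-6 + 1**4 - 1*1**2)) = 1/(91628 + (-6 + 1 - 1*1)) = 1/(91628 + (-6 + 1 - 1)) = 1/(91628 - 6) = 1/91622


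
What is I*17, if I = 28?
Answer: 476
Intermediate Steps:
I*17 = 28*17 = 476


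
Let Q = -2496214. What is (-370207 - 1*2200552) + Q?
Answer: -5066973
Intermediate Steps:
(-370207 - 1*2200552) + Q = (-370207 - 1*2200552) - 2496214 = (-370207 - 2200552) - 2496214 = -2570759 - 2496214 = -5066973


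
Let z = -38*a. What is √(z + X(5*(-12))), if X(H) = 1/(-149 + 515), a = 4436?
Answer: I*√22580694642/366 ≈ 410.57*I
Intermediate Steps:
X(H) = 1/366
z = -168568 (z = -38*4436 = -168568)
√(z + X(5*(-12))) = √(-168568 + 1/366) = √(-61695887/366) = I*√22580694642/366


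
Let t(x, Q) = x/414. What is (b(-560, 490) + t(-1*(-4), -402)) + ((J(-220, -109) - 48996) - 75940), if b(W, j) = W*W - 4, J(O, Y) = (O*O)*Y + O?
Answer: -1053042118/207 ≈ -5.0872e+6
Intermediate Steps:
J(O, Y) = O + Y*O**2 (J(O, Y) = O**2*Y + O = Y*O**2 + O = O + Y*O**2)
t(x, Q) = x/414 (t(x, Q) = x*(1/414) = x/414)
b(W, j) = -4 + W**2 (b(W, j) = W**2 - 4 = -4 + W**2)
(b(-560, 490) + t(-1*(-4), -402)) + ((J(-220, -109) - 48996) - 75940) = ((-4 + (-560)**2) + (-1*(-4))/414) + ((-220*(1 - 220*(-109)) - 48996) - 75940) = ((-4 + 313600) + (1/414)*4) + ((-220*(1 + 23980) - 48996) - 75940) = (313596 + 2/207) + ((-220*23981 - 48996) - 75940) = 64914374/207 + ((-5275820 - 48996) - 75940) = 64914374/207 + (-5324816 - 75940) = 64914374/207 - 5400756 = -1053042118/207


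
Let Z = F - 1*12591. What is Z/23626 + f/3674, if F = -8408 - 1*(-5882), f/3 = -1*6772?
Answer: -267762837/43400962 ≈ -6.1695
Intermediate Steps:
f = -20316 (f = 3*(-1*6772) = 3*(-6772) = -20316)
F = -2526 (F = -8408 + 5882 = -2526)
Z = -15117 (Z = -2526 - 1*12591 = -2526 - 12591 = -15117)
Z/23626 + f/3674 = -15117/23626 - 20316/3674 = -15117*1/23626 - 20316*1/3674 = -15117/23626 - 10158/1837 = -267762837/43400962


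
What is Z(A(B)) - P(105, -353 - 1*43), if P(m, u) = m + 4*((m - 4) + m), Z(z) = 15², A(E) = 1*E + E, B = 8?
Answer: -704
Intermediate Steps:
A(E) = 2*E (A(E) = E + E = 2*E)
Z(z) = 225
P(m, u) = -16 + 9*m (P(m, u) = m + 4*((-4 + m) + m) = m + 4*(-4 + 2*m) = m + (-16 + 8*m) = -16 + 9*m)
Z(A(B)) - P(105, -353 - 1*43) = 225 - (-16 + 9*105) = 225 - (-16 + 945) = 225 - 1*929 = 225 - 929 = -704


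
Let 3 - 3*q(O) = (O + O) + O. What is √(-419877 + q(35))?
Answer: I*√419911 ≈ 648.01*I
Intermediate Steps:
q(O) = 1 - O (q(O) = 1 - ((O + O) + O)/3 = 1 - (2*O + O)/3 = 1 - O)
√(-419877 + q(35)) = √(-419877 + (1 - 1*35)) = √(-419877 + (1 - 35)) = √(-419877 - 34) = √(-419911) = I*√419911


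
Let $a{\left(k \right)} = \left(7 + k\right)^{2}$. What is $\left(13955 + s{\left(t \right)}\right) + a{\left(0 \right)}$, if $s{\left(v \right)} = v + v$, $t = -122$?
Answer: $13760$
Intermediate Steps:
$s{\left(v \right)} = 2 v$
$\left(13955 + s{\left(t \right)}\right) + a{\left(0 \right)} = \left(13955 + 2 \left(-122\right)\right) + \left(7 + 0\right)^{2} = \left(13955 - 244\right) + 7^{2} = 13711 + 49 = 13760$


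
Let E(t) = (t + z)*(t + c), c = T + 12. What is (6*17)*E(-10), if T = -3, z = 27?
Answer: -1734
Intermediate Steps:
c = 9 (c = -3 + 12 = 9)
E(t) = (9 + t)*(27 + t) (E(t) = (t + 27)*(t + 9) = (27 + t)*(9 + t) = (9 + t)*(27 + t))
(6*17)*E(-10) = (6*17)*(243 + (-10)² + 36*(-10)) = 102*(243 + 100 - 360) = 102*(-17) = -1734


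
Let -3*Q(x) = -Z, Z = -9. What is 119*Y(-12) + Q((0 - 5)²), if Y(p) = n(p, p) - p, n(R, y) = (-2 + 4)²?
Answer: 1901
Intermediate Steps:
n(R, y) = 4 (n(R, y) = 2² = 4)
Y(p) = 4 - p
Q(x) = -3 (Q(x) = -(-1)*(-9)/3 = -⅓*9 = -3)
119*Y(-12) + Q((0 - 5)²) = 119*(4 - 1*(-12)) - 3 = 119*(4 + 12) - 3 = 119*16 - 3 = 1904 - 3 = 1901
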